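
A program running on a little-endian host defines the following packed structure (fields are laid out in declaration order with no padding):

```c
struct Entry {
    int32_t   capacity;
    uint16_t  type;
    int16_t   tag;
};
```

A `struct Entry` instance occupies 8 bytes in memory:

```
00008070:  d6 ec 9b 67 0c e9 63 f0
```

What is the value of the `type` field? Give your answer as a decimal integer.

59660

`type` follows `capacity` (4 bytes), so it starts at byte offset 4 and occupies 2 bytes.
Bytes at offsets 4..5: 0C E9.
In little-endian order the low byte comes first in memory.
Reassemble most-significant byte first: E9 0C → 0xE90C.
0xE90C = 59660.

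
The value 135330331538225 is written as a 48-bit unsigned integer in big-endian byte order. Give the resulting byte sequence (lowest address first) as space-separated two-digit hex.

7B 15 0C 56 B3 31

135330331538225 in hexadecimal, padded to 48 bits, is 0x7B150C56B331.
Split into bytes (most-significant first): 7B 15 0C 56 B3 31.
Big-endian: lowest address holds the most-significant byte.
So the memory order matches the most-significant-first order: 7B 15 0C 56 B3 31.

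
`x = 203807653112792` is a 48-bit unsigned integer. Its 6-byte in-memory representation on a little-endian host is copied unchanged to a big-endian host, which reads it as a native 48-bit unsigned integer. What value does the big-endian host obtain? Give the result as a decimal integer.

203807653112792 in 48-bit hexadecimal is 0xB95CAAC42BD8.
Stored little-endian, the bytes at ascending addresses are D8 2B C4 AA 5C B9.
Read back as big-endian, the last byte is least significant, giving 0xD82BC4AA5CB9.
0xD82BC4AA5CB9 = 237682494692537.

237682494692537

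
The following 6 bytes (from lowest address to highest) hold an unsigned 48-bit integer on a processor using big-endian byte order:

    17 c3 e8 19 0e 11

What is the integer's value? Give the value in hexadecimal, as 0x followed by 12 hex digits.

In big-endian order the high byte comes first in memory.
The bytes are already most-significant first: 0x17C3E8190E11.

0x17C3E8190E11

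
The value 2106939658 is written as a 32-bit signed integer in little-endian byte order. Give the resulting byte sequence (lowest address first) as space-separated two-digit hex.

0A 59 95 7D

2106939658 in hexadecimal, padded to 32 bits, is 0x7D95590A.
Split into bytes (most-significant first): 7D 95 59 0A.
In little-endian order the low byte comes first in memory.
So at ascending addresses the bytes are 0A 59 95 7D.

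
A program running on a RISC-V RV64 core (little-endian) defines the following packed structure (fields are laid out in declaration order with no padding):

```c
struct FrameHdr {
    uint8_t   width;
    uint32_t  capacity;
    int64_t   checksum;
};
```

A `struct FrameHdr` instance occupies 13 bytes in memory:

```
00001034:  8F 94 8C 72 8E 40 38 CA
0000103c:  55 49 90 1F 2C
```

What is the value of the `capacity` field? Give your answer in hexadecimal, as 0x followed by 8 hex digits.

0x8E728C94

`capacity` follows `width` (1 byte), so it starts at byte offset 1 and occupies 4 bytes.
Bytes at offsets 1..4: 94 8C 72 8E.
In little-endian order the low byte comes first in memory.
Reassemble most-significant byte first: 8E 72 8C 94 → 0x8E728C94.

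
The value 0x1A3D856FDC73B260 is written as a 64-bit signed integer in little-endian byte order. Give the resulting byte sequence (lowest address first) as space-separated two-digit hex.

60 B2 73 DC 6F 85 3D 1A

Split into bytes (most-significant first): 1A 3D 85 6F DC 73 B2 60.
In little-endian order the low byte comes first in memory.
So at ascending addresses the bytes are 60 B2 73 DC 6F 85 3D 1A.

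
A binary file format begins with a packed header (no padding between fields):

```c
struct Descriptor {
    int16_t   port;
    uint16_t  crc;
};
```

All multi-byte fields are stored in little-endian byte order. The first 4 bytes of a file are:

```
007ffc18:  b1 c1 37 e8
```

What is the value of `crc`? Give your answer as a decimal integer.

59447

`crc` follows `port` (2 bytes), so it starts at byte offset 2 and occupies 2 bytes.
Bytes at offsets 2..3: 37 E8.
Little-endian: lowest address holds the least-significant byte.
Reassemble most-significant byte first: E8 37 → 0xE837.
0xE837 = 59447.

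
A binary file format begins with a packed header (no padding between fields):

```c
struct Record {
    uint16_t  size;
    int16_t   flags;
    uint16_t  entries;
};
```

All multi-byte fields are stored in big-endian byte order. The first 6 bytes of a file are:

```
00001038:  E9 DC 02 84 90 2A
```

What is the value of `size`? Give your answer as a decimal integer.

`size` is the first field, at byte offset 0, occupying 2 bytes.
Bytes at offsets 0..1: E9 DC.
Big-endian stores the most-significant byte at the lowest address.
The bytes are already most-significant first: 0xE9DC.
0xE9DC = 59868.

59868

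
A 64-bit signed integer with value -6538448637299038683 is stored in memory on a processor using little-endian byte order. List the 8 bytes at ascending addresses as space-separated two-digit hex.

Two's complement of -6538448637299038683 in 64 bits: 6538448637299038683 = 0x5ABD3C64B85899DB; invert → 0xA542C39B47A76624; add 1 → 0xA542C39B47A76625.
Split into bytes (most-significant first): A5 42 C3 9B 47 A7 66 25.
Little-endian stores the least-significant byte at the lowest address.
So at ascending addresses the bytes are 25 66 A7 47 9B C3 42 A5.

25 66 A7 47 9B C3 42 A5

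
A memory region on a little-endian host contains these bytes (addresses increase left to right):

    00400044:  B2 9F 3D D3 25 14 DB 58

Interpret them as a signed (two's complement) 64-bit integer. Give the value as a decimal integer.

Little-endian stores the least-significant byte at the lowest address.
Reassemble most-significant byte first: 58 DB 14 25 D3 3D 9F B2 → 0x58DB1425D33D9FB2.
0x58DB1425D33D9FB2 = 6402733447927668658.

6402733447927668658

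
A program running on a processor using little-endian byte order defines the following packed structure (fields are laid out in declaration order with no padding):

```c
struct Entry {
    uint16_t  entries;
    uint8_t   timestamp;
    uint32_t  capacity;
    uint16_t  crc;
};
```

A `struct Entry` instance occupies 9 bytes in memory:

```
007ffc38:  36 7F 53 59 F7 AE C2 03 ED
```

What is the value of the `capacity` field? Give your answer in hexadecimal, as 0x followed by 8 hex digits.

0xC2AEF759

`capacity` follows `entries` (2 B), `timestamp` (1 B), so it starts at offset 2 + 1 = 3 and occupies 4 bytes.
Bytes at offsets 3..6: 59 F7 AE C2.
In little-endian order the low byte comes first in memory.
Reassemble most-significant byte first: C2 AE F7 59 → 0xC2AEF759.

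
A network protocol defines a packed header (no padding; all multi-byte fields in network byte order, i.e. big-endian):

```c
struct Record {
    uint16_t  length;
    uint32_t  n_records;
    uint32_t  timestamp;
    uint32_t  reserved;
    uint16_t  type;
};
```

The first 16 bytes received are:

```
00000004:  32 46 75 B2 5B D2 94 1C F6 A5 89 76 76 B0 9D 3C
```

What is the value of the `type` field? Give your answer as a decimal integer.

`type` follows `length` (2 B), `n_records` (4 B), `timestamp` (4 B), `reserved` (4 B), so it starts at offset 2 + 4 + 4 + 4 = 14 and occupies 2 bytes.
Bytes at offsets 14..15: 9D 3C.
Big-endian: lowest address holds the most-significant byte.
The bytes are already most-significant first: 0x9D3C.
0x9D3C = 40252.

40252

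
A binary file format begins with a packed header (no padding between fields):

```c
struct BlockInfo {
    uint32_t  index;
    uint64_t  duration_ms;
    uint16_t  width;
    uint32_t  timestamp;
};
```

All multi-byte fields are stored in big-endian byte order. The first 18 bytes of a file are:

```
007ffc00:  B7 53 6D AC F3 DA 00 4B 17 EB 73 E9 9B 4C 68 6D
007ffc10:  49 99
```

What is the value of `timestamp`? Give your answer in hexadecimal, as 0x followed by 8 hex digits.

0x686D4999

`timestamp` follows `index` (4 B), `duration_ms` (8 B), `width` (2 B), so it starts at offset 4 + 8 + 2 = 14 and occupies 4 bytes.
Bytes at offsets 14..17: 68 6D 49 99.
In big-endian order the high byte comes first in memory.
The bytes are already most-significant first: 0x686D4999.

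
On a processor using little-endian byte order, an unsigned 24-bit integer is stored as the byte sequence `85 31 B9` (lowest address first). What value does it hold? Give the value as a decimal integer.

12136837

Little-endian stores the least-significant byte at the lowest address.
Reassemble most-significant byte first: B9 31 85 → 0xB93185.
0xB93185 = 12136837.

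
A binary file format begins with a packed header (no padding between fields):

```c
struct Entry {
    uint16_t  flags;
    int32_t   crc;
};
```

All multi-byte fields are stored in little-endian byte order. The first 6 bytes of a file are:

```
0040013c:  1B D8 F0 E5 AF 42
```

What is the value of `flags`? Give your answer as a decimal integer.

`flags` is the first field, at byte offset 0, occupying 2 bytes.
Bytes at offsets 0..1: 1B D8.
Little-endian stores the least-significant byte at the lowest address.
Reassemble most-significant byte first: D8 1B → 0xD81B.
0xD81B = 55323.

55323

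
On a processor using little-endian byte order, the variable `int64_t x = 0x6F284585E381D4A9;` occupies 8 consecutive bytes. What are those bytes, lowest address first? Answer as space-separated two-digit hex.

Split into bytes (most-significant first): 6F 28 45 85 E3 81 D4 A9.
Little-endian stores the least-significant byte at the lowest address.
So at ascending addresses the bytes are A9 D4 81 E3 85 45 28 6F.

A9 D4 81 E3 85 45 28 6F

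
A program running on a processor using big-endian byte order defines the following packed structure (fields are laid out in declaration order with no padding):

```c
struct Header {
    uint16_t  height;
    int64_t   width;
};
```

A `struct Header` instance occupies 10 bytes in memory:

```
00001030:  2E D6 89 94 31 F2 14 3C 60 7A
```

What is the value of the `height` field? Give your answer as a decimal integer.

`height` is the first field, at byte offset 0, occupying 2 bytes.
Bytes at offsets 0..1: 2E D6.
In big-endian order the high byte comes first in memory.
The bytes are already most-significant first: 0x2ED6.
0x2ED6 = 11990.

11990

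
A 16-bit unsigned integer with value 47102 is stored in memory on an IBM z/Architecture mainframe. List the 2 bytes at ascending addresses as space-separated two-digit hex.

B7 FE

47102 in hexadecimal, padded to 16 bits, is 0xB7FE.
Split into bytes (most-significant first): B7 FE.
Big-endian: lowest address holds the most-significant byte.
So the memory order matches the most-significant-first order: B7 FE.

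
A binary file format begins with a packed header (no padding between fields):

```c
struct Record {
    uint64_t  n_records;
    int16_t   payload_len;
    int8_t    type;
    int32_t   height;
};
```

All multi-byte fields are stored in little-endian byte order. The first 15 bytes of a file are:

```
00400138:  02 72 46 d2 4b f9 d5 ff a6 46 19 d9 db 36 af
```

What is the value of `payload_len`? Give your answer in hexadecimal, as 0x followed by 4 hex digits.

0x46A6

`payload_len` follows `n_records` (8 bytes), so it starts at byte offset 8 and occupies 2 bytes.
Bytes at offsets 8..9: A6 46.
Little-endian stores the least-significant byte at the lowest address.
Reassemble most-significant byte first: 46 A6 → 0x46A6.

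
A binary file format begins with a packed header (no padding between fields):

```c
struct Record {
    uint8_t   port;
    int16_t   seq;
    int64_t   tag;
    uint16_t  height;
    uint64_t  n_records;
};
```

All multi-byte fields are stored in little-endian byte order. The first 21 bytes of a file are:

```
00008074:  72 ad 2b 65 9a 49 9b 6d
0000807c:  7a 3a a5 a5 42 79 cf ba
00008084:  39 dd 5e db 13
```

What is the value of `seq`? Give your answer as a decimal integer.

`seq` follows `port` (1 byte), so it starts at byte offset 1 and occupies 2 bytes.
Bytes at offsets 1..2: AD 2B.
Little-endian: lowest address holds the least-significant byte.
Reassemble most-significant byte first: 2B AD → 0x2BAD.
0x2BAD = 11181.

11181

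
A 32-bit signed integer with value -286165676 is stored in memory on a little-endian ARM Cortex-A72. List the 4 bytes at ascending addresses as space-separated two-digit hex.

Two's complement of -286165676 in 32 bits: 286165676 = 0x110E8AAC; invert → 0xEEF17553; add 1 → 0xEEF17554.
Split into bytes (most-significant first): EE F1 75 54.
Little-endian: lowest address holds the least-significant byte.
So at ascending addresses the bytes are 54 75 F1 EE.

54 75 F1 EE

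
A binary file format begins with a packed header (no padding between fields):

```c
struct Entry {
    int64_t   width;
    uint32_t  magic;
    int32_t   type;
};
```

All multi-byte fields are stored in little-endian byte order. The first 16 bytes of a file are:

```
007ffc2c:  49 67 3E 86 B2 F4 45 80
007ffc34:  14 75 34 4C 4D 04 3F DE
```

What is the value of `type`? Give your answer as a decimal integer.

`type` follows `width` (8 B), `magic` (4 B), so it starts at offset 8 + 4 = 12 and occupies 4 bytes.
Bytes at offsets 12..15: 4D 04 3F DE.
In little-endian order the low byte comes first in memory.
Reassemble most-significant byte first: DE 3F 04 4D → 0xDE3F044D.
Top bit is set, so as a signed 32-bit value this is 0xDE3F044D − 2^32 = -566295475.

-566295475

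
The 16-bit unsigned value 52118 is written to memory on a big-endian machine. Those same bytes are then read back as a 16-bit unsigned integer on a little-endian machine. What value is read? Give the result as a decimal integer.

52118 in 16-bit hexadecimal is 0xCB96.
Stored big-endian, the bytes at ascending addresses are CB 96.
Read back as little-endian, the first byte is least significant, giving 0x96CB.
0x96CB = 38603.

38603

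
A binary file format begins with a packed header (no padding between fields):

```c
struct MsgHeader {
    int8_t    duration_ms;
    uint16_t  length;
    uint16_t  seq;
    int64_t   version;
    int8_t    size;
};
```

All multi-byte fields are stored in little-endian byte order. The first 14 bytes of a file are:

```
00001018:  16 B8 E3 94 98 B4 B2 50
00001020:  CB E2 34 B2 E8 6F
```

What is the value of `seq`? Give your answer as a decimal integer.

`seq` follows `duration_ms` (1 B), `length` (2 B), so it starts at offset 1 + 2 = 3 and occupies 2 bytes.
Bytes at offsets 3..4: 94 98.
Little-endian stores the least-significant byte at the lowest address.
Reassemble most-significant byte first: 98 94 → 0x9894.
0x9894 = 39060.

39060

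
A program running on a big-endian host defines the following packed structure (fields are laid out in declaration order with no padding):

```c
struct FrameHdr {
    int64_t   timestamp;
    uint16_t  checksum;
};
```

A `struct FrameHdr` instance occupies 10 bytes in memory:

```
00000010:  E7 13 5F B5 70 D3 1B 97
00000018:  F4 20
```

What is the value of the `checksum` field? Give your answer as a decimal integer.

`checksum` follows `timestamp` (8 bytes), so it starts at byte offset 8 and occupies 2 bytes.
Bytes at offsets 8..9: F4 20.
Big-endian: lowest address holds the most-significant byte.
The bytes are already most-significant first: 0xF420.
0xF420 = 62496.

62496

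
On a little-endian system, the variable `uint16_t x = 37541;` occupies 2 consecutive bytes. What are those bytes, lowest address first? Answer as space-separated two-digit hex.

A5 92

37541 in hexadecimal, padded to 16 bits, is 0x92A5.
Split into bytes (most-significant first): 92 A5.
Little-endian stores the least-significant byte at the lowest address.
So at ascending addresses the bytes are A5 92.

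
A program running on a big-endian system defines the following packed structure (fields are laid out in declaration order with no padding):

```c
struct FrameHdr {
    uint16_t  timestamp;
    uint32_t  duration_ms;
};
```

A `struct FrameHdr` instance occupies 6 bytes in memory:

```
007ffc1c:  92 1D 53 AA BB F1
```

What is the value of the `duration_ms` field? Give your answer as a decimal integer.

`duration_ms` follows `timestamp` (2 bytes), so it starts at byte offset 2 and occupies 4 bytes.
Bytes at offsets 2..5: 53 AA BB F1.
In big-endian order the high byte comes first in memory.
The bytes are already most-significant first: 0x53AABBF1.
0x53AABBF1 = 1403698161.

1403698161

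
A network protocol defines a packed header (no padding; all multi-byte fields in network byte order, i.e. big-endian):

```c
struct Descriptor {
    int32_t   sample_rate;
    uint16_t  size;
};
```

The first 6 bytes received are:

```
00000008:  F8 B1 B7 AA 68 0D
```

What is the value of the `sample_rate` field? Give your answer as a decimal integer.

`sample_rate` is the first field, at byte offset 0, occupying 4 bytes.
Bytes at offsets 0..3: F8 B1 B7 AA.
Big-endian: lowest address holds the most-significant byte.
The bytes are already most-significant first: 0xF8B1B7AA.
Top bit is set, so as a signed 32-bit value this is 0xF8B1B7AA − 2^32 = -122570838.

-122570838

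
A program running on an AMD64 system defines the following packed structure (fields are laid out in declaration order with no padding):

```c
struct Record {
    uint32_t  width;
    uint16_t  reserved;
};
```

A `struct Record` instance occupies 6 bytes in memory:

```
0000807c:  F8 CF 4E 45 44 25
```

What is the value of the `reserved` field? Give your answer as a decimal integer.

`reserved` follows `width` (4 bytes), so it starts at byte offset 4 and occupies 2 bytes.
Bytes at offsets 4..5: 44 25.
Little-endian: lowest address holds the least-significant byte.
Reassemble most-significant byte first: 25 44 → 0x2544.
0x2544 = 9540.

9540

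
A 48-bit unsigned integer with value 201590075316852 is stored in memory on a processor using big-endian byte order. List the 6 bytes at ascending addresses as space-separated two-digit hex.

201590075316852 in hexadecimal, padded to 48 bits, is 0xB75858D45A74.
Split into bytes (most-significant first): B7 58 58 D4 5A 74.
Big-endian stores the most-significant byte at the lowest address.
So the memory order matches the most-significant-first order: B7 58 58 D4 5A 74.

B7 58 58 D4 5A 74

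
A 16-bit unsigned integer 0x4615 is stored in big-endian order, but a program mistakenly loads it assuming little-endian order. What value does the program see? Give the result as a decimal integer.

Stored big-endian, the bytes at ascending addresses are 46 15.
Read back as little-endian, the first byte is least significant, giving 0x1546.
0x1546 = 5446.

5446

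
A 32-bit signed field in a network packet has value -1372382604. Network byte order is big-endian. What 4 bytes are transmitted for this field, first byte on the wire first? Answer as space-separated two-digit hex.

Two's complement of -1372382604 in 32 bits: 1372382604 = 0x51CCE58C; invert → 0xAE331A73; add 1 → 0xAE331A74.
Split into bytes (most-significant first): AE 33 1A 74.
Big-endian stores the most-significant byte at the lowest address.
So the memory order matches the most-significant-first order: AE 33 1A 74.

AE 33 1A 74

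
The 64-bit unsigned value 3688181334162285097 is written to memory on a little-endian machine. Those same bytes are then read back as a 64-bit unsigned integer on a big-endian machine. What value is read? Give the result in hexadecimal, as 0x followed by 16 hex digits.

3688181334162285097 in 64-bit hexadecimal is 0x332F0D61F1F82229.
Stored little-endian, the bytes at ascending addresses are 29 22 F8 F1 61 0D 2F 33.
Read back as big-endian, the last byte is least significant, giving 0x2922F8F1610D2F33.

0x2922F8F1610D2F33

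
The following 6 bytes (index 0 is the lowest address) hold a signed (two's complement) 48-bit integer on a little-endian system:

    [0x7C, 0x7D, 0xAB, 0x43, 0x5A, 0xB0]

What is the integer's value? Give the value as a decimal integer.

Little-endian: lowest address holds the least-significant byte.
Reassemble most-significant byte first: B0 5A 43 AB 7D 7C → 0xB05A43AB7D7C.
Top bit is set, so as a signed 48-bit value this is 0xB05A43AB7D7C − 2^48 = -87573247853188.

-87573247853188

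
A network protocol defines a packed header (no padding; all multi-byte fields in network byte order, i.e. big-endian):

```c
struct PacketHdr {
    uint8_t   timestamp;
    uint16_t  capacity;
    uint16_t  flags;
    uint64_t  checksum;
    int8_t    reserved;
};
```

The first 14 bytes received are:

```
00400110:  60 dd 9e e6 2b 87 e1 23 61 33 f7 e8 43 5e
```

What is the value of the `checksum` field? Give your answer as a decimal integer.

9791145965270853699

`checksum` follows `timestamp` (1 B), `capacity` (2 B), `flags` (2 B), so it starts at offset 1 + 2 + 2 = 5 and occupies 8 bytes.
Bytes at offsets 5..12: 87 E1 23 61 33 F7 E8 43.
Big-endian stores the most-significant byte at the lowest address.
The bytes are already most-significant first: 0x87E1236133F7E843.
0x87E1236133F7E843 = 9791145965270853699.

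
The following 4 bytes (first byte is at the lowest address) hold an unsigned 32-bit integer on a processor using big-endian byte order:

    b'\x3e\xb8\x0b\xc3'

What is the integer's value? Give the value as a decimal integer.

1052249027

In big-endian order the high byte comes first in memory.
The bytes are already most-significant first: 0x3EB80BC3.
0x3EB80BC3 = 1052249027.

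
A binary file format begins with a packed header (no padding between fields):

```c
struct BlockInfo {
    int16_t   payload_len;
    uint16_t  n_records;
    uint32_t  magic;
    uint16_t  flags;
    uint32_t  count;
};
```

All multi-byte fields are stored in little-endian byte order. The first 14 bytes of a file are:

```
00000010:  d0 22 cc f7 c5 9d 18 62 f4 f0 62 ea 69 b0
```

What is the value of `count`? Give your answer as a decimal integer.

2959731298

`count` follows `payload_len` (2 B), `n_records` (2 B), `magic` (4 B), `flags` (2 B), so it starts at offset 2 + 2 + 4 + 2 = 10 and occupies 4 bytes.
Bytes at offsets 10..13: 62 EA 69 B0.
Little-endian: lowest address holds the least-significant byte.
Reassemble most-significant byte first: B0 69 EA 62 → 0xB069EA62.
0xB069EA62 = 2959731298.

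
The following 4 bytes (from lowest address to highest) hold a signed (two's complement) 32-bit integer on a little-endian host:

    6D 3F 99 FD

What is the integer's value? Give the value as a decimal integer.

-40288403

Little-endian: lowest address holds the least-significant byte.
Reassemble most-significant byte first: FD 99 3F 6D → 0xFD993F6D.
Top bit is set, so as a signed 32-bit value this is 0xFD993F6D − 2^32 = -40288403.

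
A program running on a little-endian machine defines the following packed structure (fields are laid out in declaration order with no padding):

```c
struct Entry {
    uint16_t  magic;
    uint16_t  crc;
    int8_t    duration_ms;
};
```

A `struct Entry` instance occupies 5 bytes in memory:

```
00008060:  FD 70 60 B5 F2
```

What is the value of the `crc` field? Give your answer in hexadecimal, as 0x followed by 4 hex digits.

`crc` follows `magic` (2 bytes), so it starts at byte offset 2 and occupies 2 bytes.
Bytes at offsets 2..3: 60 B5.
Little-endian stores the least-significant byte at the lowest address.
Reassemble most-significant byte first: B5 60 → 0xB560.

0xB560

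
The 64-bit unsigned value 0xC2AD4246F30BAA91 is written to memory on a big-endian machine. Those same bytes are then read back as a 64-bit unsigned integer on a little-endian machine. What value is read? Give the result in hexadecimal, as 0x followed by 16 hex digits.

0x91AA0BF34642ADC2

Stored big-endian, the bytes at ascending addresses are C2 AD 42 46 F3 0B AA 91.
Read back as little-endian, the first byte is least significant, giving 0x91AA0BF34642ADC2.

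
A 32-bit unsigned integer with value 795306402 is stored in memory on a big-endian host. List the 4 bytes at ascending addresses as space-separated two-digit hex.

2F 67 69 A2

795306402 in hexadecimal, padded to 32 bits, is 0x2F6769A2.
Split into bytes (most-significant first): 2F 67 69 A2.
Big-endian: lowest address holds the most-significant byte.
So the memory order matches the most-significant-first order: 2F 67 69 A2.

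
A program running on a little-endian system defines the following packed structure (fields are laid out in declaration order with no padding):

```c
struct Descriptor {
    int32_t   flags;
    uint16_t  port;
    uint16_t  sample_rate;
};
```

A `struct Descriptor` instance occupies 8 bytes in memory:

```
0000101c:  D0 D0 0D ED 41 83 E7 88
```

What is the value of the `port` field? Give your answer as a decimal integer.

33601

`port` follows `flags` (4 bytes), so it starts at byte offset 4 and occupies 2 bytes.
Bytes at offsets 4..5: 41 83.
Little-endian stores the least-significant byte at the lowest address.
Reassemble most-significant byte first: 83 41 → 0x8341.
0x8341 = 33601.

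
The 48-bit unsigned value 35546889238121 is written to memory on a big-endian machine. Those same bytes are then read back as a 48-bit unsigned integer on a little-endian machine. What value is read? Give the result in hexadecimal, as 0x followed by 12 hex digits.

0x69B6B4675420

35546889238121 in 48-bit hexadecimal is 0x205467B4B669.
Stored big-endian, the bytes at ascending addresses are 20 54 67 B4 B6 69.
Read back as little-endian, the first byte is least significant, giving 0x69B6B4675420.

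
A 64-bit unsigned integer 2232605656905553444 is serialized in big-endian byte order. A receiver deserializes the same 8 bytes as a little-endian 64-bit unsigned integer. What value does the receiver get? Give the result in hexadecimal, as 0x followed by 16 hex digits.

2232605656905553444 in 64-bit hexadecimal is 0x1EFBCF041F621624.
Stored big-endian, the bytes at ascending addresses are 1E FB CF 04 1F 62 16 24.
Read back as little-endian, the first byte is least significant, giving 0x2416621F04CFFB1E.

0x2416621F04CFFB1E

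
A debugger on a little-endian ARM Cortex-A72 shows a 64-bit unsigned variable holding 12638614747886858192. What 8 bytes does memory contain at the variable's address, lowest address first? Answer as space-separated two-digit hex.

12638614747886858192 in hexadecimal, padded to 64 bits, is 0xAF656126A4CF2FD0.
Split into bytes (most-significant first): AF 65 61 26 A4 CF 2F D0.
In little-endian order the low byte comes first in memory.
So at ascending addresses the bytes are D0 2F CF A4 26 61 65 AF.

D0 2F CF A4 26 61 65 AF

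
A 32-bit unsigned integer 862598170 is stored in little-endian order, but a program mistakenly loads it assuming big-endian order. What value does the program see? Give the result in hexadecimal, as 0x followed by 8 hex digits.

862598170 in 32-bit hexadecimal is 0x336A341A.
Stored little-endian, the bytes at ascending addresses are 1A 34 6A 33.
Read back as big-endian, the last byte is least significant, giving 0x1A346A33.

0x1A346A33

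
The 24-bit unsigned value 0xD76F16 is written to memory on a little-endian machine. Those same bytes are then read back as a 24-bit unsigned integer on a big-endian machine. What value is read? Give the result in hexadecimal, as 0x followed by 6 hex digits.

Stored little-endian, the bytes at ascending addresses are 16 6F D7.
Read back as big-endian, the last byte is least significant, giving 0x166FD7.

0x166FD7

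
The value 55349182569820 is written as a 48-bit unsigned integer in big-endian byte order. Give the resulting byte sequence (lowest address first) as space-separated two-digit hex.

55349182569820 in hexadecimal, padded to 48 bits, is 0x3256FC5D9D5C.
Split into bytes (most-significant first): 32 56 FC 5D 9D 5C.
Big-endian stores the most-significant byte at the lowest address.
So the memory order matches the most-significant-first order: 32 56 FC 5D 9D 5C.

32 56 FC 5D 9D 5C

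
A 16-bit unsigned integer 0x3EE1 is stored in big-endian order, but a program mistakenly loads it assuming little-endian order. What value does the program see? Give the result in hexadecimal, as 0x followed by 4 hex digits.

0xE13E

Stored big-endian, the bytes at ascending addresses are 3E E1.
Read back as little-endian, the first byte is least significant, giving 0xE13E.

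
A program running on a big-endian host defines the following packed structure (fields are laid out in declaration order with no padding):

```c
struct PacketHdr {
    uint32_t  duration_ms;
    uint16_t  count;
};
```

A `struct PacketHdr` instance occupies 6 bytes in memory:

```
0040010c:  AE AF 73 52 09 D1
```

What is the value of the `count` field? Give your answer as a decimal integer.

2513

`count` follows `duration_ms` (4 bytes), so it starts at byte offset 4 and occupies 2 bytes.
Bytes at offsets 4..5: 09 D1.
Big-endian stores the most-significant byte at the lowest address.
The bytes are already most-significant first: 0x09D1.
0x09D1 = 2513.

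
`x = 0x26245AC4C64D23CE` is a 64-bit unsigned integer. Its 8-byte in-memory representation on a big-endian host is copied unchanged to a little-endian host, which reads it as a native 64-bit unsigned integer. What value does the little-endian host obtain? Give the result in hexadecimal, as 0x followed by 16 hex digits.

Stored big-endian, the bytes at ascending addresses are 26 24 5A C4 C6 4D 23 CE.
Read back as little-endian, the first byte is least significant, giving 0xCE234DC6C45A2426.

0xCE234DC6C45A2426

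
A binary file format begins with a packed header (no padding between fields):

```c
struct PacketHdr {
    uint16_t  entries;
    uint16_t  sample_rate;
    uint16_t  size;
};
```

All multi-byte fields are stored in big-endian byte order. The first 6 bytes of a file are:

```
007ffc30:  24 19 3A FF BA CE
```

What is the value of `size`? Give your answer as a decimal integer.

`size` follows `entries` (2 B), `sample_rate` (2 B), so it starts at offset 2 + 2 = 4 and occupies 2 bytes.
Bytes at offsets 4..5: BA CE.
Big-endian stores the most-significant byte at the lowest address.
The bytes are already most-significant first: 0xBACE.
0xBACE = 47822.

47822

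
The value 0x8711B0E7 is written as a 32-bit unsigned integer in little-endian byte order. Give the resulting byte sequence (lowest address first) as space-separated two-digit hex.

Split into bytes (most-significant first): 87 11 B0 E7.
Little-endian: lowest address holds the least-significant byte.
So at ascending addresses the bytes are E7 B0 11 87.

E7 B0 11 87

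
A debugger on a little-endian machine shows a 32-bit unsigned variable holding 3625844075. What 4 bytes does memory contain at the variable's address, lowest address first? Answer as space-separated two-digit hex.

6B FD 1D D8

3625844075 in hexadecimal, padded to 32 bits, is 0xD81DFD6B.
Split into bytes (most-significant first): D8 1D FD 6B.
Little-endian: lowest address holds the least-significant byte.
So at ascending addresses the bytes are 6B FD 1D D8.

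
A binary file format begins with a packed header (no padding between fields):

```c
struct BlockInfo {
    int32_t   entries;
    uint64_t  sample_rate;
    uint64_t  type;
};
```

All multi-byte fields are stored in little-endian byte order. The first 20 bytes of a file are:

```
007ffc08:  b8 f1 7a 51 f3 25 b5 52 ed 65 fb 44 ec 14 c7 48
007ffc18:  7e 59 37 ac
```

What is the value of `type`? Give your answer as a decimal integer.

`type` follows `entries` (4 B), `sample_rate` (8 B), so it starts at offset 4 + 8 = 12 and occupies 8 bytes.
Bytes at offsets 12..19: EC 14 C7 48 7E 59 37 AC.
Little-endian stores the least-significant byte at the lowest address.
Reassemble most-significant byte first: AC 37 59 7E 48 C7 14 EC → 0xAC37597E48C714EC.
0xAC37597E48C714EC = 12409485697164449004.

12409485697164449004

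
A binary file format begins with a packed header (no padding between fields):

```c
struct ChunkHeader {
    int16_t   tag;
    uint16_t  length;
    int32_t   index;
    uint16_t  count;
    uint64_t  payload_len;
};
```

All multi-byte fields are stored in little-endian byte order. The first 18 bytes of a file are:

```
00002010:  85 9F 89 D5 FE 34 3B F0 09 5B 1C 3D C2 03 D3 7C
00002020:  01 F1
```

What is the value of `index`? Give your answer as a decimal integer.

`index` follows `tag` (2 B), `length` (2 B), so it starts at offset 2 + 2 = 4 and occupies 4 bytes.
Bytes at offsets 4..7: FE 34 3B F0.
Little-endian stores the least-significant byte at the lowest address.
Reassemble most-significant byte first: F0 3B 34 FE → 0xF03B34FE.
Top bit is set, so as a signed 32-bit value this is 0xF03B34FE − 2^32 = -264555266.

-264555266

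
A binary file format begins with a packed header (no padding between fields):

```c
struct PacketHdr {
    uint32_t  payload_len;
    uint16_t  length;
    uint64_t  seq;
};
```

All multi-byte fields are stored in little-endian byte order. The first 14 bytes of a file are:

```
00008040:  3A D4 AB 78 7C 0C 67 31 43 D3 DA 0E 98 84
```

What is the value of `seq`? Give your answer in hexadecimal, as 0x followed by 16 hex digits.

`seq` follows `payload_len` (4 B), `length` (2 B), so it starts at offset 4 + 2 = 6 and occupies 8 bytes.
Bytes at offsets 6..13: 67 31 43 D3 DA 0E 98 84.
Little-endian stores the least-significant byte at the lowest address.
Reassemble most-significant byte first: 84 98 0E DA D3 43 31 67 → 0x84980EDAD3433167.

0x84980EDAD3433167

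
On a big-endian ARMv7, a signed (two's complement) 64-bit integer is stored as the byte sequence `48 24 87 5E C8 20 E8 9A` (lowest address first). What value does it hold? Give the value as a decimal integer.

In big-endian order the high byte comes first in memory.
The bytes are already most-significant first: 0x4824875EC820E89A.
0x4824875EC820E89A = 5198428711046670490.

5198428711046670490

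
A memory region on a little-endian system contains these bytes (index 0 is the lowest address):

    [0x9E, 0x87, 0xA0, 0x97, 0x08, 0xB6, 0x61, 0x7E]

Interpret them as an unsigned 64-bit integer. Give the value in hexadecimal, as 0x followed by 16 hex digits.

Little-endian: lowest address holds the least-significant byte.
Reassemble most-significant byte first: 7E 61 B6 08 97 A0 87 9E → 0x7E61B60897A0879E.

0x7E61B60897A0879E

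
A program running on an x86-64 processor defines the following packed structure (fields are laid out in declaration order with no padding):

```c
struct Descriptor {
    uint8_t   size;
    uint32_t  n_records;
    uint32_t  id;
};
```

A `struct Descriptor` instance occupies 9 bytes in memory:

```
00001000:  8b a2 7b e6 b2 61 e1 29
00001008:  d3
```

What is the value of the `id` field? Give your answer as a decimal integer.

3542737249

`id` follows `size` (1 B), `n_records` (4 B), so it starts at offset 1 + 4 = 5 and occupies 4 bytes.
Bytes at offsets 5..8: 61 E1 29 D3.
Little-endian stores the least-significant byte at the lowest address.
Reassemble most-significant byte first: D3 29 E1 61 → 0xD329E161.
0xD329E161 = 3542737249.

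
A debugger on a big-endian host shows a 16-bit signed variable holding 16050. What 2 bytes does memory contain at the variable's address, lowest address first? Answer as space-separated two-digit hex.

16050 in hexadecimal, padded to 16 bits, is 0x3EB2.
Split into bytes (most-significant first): 3E B2.
In big-endian order the high byte comes first in memory.
So the memory order matches the most-significant-first order: 3E B2.

3E B2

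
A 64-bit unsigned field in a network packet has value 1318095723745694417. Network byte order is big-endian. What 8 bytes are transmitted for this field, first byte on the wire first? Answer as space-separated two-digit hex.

12 4A D1 13 C1 D2 D2 D1

1318095723745694417 in hexadecimal, padded to 64 bits, is 0x124AD113C1D2D2D1.
Split into bytes (most-significant first): 12 4A D1 13 C1 D2 D2 D1.
Big-endian stores the most-significant byte at the lowest address.
So the memory order matches the most-significant-first order: 12 4A D1 13 C1 D2 D2 D1.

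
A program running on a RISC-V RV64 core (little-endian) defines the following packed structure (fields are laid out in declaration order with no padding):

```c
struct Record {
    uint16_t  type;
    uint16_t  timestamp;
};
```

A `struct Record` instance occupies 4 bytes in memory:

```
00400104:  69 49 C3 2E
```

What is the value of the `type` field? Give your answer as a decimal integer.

`type` is the first field, at byte offset 0, occupying 2 bytes.
Bytes at offsets 0..1: 69 49.
In little-endian order the low byte comes first in memory.
Reassemble most-significant byte first: 49 69 → 0x4969.
0x4969 = 18793.

18793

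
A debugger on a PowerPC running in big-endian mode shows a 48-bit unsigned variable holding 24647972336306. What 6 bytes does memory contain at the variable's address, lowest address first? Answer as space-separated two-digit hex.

24647972336306 in hexadecimal, padded to 48 bits, is 0x166ACDA2B2B2.
Split into bytes (most-significant first): 16 6A CD A2 B2 B2.
In big-endian order the high byte comes first in memory.
So the memory order matches the most-significant-first order: 16 6A CD A2 B2 B2.

16 6A CD A2 B2 B2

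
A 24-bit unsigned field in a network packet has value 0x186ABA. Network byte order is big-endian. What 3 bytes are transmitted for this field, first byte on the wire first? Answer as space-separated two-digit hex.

Split into bytes (most-significant first): 18 6A BA.
Big-endian: lowest address holds the most-significant byte.
So the memory order matches the most-significant-first order: 18 6A BA.

18 6A BA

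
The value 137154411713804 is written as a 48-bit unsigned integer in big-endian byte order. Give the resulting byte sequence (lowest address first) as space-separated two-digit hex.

7C BD BF FD 55 0C

137154411713804 in hexadecimal, padded to 48 bits, is 0x7CBDBFFD550C.
Split into bytes (most-significant first): 7C BD BF FD 55 0C.
Big-endian stores the most-significant byte at the lowest address.
So the memory order matches the most-significant-first order: 7C BD BF FD 55 0C.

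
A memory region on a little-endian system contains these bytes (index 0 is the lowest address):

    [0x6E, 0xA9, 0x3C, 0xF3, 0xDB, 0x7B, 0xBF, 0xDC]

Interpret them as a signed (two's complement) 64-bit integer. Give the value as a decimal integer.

-2540175480204777106

In little-endian order the low byte comes first in memory.
Reassemble most-significant byte first: DC BF 7B DB F3 3C A9 6E → 0xDCBF7BDBF33CA96E.
Top bit is set, so as a signed 64-bit value this is 0xDCBF7BDBF33CA96E − 2^64 = -2540175480204777106.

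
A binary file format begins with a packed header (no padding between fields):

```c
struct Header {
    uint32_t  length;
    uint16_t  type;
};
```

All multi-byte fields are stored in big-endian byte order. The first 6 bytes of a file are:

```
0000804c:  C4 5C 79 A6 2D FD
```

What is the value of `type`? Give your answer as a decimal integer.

`type` follows `length` (4 bytes), so it starts at byte offset 4 and occupies 2 bytes.
Bytes at offsets 4..5: 2D FD.
Big-endian stores the most-significant byte at the lowest address.
The bytes are already most-significant first: 0x2DFD.
0x2DFD = 11773.

11773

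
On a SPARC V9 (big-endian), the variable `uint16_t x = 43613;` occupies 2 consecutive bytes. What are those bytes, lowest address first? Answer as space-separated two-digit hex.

43613 in hexadecimal, padded to 16 bits, is 0xAA5D.
Split into bytes (most-significant first): AA 5D.
Big-endian stores the most-significant byte at the lowest address.
So the memory order matches the most-significant-first order: AA 5D.

AA 5D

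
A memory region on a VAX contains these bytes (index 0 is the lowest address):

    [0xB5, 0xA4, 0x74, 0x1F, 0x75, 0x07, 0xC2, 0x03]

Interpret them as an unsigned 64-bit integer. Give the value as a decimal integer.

270787127215957173

Little-endian: lowest address holds the least-significant byte.
Reassemble most-significant byte first: 03 C2 07 75 1F 74 A4 B5 → 0x03C207751F74A4B5.
0x03C207751F74A4B5 = 270787127215957173.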